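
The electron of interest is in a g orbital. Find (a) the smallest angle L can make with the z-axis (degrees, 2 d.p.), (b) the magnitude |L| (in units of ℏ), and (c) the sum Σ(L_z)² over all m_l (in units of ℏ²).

A g state has l = 4.
cos θ_min = 4/√20, so θ_min ≈ 26.57°.
|L| = ℏ√(4·5) = 2√5 ℏ ≈ 4.472ℏ.
Σ m_l² = 60, so Σ(L_z)² = 60 ℏ².

θ_min ≈ 26.57°; |L| = 2√5 ℏ ≈ 4.472ℏ; Σ(L_z)² = 60 ℏ²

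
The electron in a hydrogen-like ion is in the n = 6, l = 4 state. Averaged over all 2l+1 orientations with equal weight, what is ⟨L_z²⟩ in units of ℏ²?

m_l runs from −4 to 4, i.e. {-4, -3, -2, -1, 0, 1, 2, 3, 4}.
Average of L_z² over 9 states: 60/9 ℏ² = 6.667 ℏ².

⟨L_z²⟩ = 6.667 ℏ²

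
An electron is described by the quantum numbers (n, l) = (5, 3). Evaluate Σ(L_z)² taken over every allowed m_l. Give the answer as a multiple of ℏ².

m_l runs from −3 to 3, i.e. {-3, -2, -1, 0, 1, 2, 3}.
Σ m_l² = 2·(1 + 4 + 9) = 28.

Σ(L_z)² = 28 ℏ²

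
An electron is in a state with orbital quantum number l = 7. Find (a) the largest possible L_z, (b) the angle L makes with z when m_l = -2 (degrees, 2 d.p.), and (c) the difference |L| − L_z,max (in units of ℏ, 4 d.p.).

L_z,max = lℏ = 7ℏ.
For m_l = -2: cos θ = -2/√56, θ ≈ 105.50°.
|L| − L_z,max = (2√14 − 7)ℏ ≈ 0.4833ℏ.

L_z,max = 7ℏ; θ(m_l=-2) ≈ 105.50°; |L|−L_z,max ≈ 0.4833ℏ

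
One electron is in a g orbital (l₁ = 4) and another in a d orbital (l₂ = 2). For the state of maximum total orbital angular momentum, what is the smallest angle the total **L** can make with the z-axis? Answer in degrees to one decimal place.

θ_min ≈ 22.2°

L runs from |4 − 2| = 2 to 4 + 2 = 6.
So L can be 2, 3, 4, 5, 6.
The maximum is L = 6, with |L_tot| = ℏ√(6·7) = √42 ℏ.
The minimum angle with z is arccos(6/√42) ≈ 22.2°.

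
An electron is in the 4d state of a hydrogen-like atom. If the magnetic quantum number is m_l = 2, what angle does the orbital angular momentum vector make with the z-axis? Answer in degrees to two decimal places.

θ ≈ 35.26°

For 4d, l = 2.
|L| = √(l(l+1)) ℏ = √6 ℏ.
L_z = m_l ℏ = 2ℏ.
cos θ = L_z/|L| = 2/√6, so θ ≈ 35.26°.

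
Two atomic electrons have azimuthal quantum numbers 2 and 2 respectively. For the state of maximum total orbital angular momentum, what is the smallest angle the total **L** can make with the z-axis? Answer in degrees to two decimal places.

By the triangle rule, |l₁ − l₂| ≤ L ≤ l₁ + l₂.
So L can be 0, 1, 2, 3, 4.
The maximum is L = 4, with |L_tot| = ℏ√(4·5) = 2√5 ℏ.
The minimum angle with z is arccos(4/√20) ≈ 26.57°.

θ_min ≈ 26.57°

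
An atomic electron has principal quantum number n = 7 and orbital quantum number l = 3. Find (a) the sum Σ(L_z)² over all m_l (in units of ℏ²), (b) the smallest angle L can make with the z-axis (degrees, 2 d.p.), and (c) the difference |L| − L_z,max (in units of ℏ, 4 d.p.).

Σ m_l² = 28, so Σ(L_z)² = 28 ℏ².
cos θ_min = 3/√12, so θ_min ≈ 30.00°.
|L| − L_z,max = (2√3 − 3)ℏ ≈ 0.4641ℏ.

Σ(L_z)² = 28 ℏ²; θ_min ≈ 30.00°; |L|−L_z,max ≈ 0.4641ℏ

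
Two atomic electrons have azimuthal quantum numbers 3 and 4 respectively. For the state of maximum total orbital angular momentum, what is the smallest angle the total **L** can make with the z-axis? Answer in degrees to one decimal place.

Angular momentum addition gives L = |l₁ − l₂|, …, l₁ + l₂.
L ∈ {1, 2, 3, 4, 5, 6, 7}.
The maximum is L = 7, with |L_tot| = ℏ√(7·8) = 2√14 ℏ.
The minimum angle with z is arccos(7/√56) ≈ 20.7°.

θ_min ≈ 20.7°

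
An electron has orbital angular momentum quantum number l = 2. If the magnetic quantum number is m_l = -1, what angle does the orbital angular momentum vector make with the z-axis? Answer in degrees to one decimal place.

θ ≈ 114.1°

|L| = √(l(l+1)) ℏ = √6 ℏ.
L_z = m_l ℏ = −1ℏ.
cos θ = L_z/|L| = -1/√6, so θ ≈ 114.1°.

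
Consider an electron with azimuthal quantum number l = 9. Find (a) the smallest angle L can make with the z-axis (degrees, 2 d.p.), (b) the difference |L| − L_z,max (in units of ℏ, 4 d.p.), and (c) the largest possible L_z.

θ_min ≈ 18.43°; |L|−L_z,max ≈ 0.4868ℏ; L_z,max = 9ℏ

cos θ_min = 9/√90, so θ_min ≈ 18.43°.
|L| − L_z,max = (3√10 − 9)ℏ ≈ 0.4868ℏ.
L_z,max = lℏ = 9ℏ.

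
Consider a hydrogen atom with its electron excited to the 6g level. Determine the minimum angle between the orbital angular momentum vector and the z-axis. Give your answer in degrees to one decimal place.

θ_min ≈ 26.6°

The 6g level has l = 4.
|L| = ℏ√(l(l+1)) = 2√5 ℏ.
The smallest angle corresponds to the largest L_z, i.e. m_l = l = 4, giving L_z = 4ℏ.
cos θ_min = 4/√20, so θ_min ≈ 26.6°.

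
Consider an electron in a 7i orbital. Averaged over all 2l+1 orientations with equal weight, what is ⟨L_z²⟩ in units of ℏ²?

The 7i subshell has l = 6.
m_l runs from −6 to 6, i.e. {-6, -5, -4, -3, -2, -1, 0, 1, 2, 3, 4, 5, 6}.
Average of L_z² over 13 states: 182/13 ℏ² = 14 ℏ².

⟨L_z²⟩ = 14 ℏ²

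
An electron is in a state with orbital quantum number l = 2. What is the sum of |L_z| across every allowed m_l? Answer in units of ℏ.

Σ|L_z| = 6 ℏ

The allowed m_l values are -2, -1, 0, 1, 2.
Σ|m_l| = 2·2(2+1)/2 = 6.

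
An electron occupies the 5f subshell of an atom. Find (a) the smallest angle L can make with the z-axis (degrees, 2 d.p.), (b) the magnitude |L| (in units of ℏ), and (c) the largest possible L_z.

5f means n = 5, l = 3.
cos θ_min = 3/√12, so θ_min ≈ 30.00°.
|L| = ℏ√(3·4) = 2√3 ℏ ≈ 3.464ℏ.
L_z,max = lℏ = 3ℏ.

θ_min ≈ 30.00°; |L| = 2√3 ℏ ≈ 3.464ℏ; L_z,max = 3ℏ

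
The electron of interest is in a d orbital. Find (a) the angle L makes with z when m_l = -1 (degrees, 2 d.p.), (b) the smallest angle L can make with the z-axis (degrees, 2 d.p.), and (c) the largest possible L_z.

θ(m_l=-1) ≈ 114.09°; θ_min ≈ 35.26°; L_z,max = 2ℏ

The letter d corresponds to l = 2.
For m_l = -1: cos θ = -1/√6, θ ≈ 114.09°.
cos θ_min = 2/√6, so θ_min ≈ 35.26°.
L_z,max = lℏ = 2ℏ.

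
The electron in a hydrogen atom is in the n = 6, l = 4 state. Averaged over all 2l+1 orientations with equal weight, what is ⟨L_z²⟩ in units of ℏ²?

⟨L_z²⟩ = 6.667 ℏ²

The allowed m_l values are -4, -3, -2, -1, 0, 1, 2, 3, 4.
Average of L_z² over 9 states: 60/9 ℏ² = 6.667 ℏ².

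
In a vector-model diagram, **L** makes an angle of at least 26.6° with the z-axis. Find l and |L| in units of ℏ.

cos²θ_min = l/(l+1) = 0.7995.
Solving: l = 4.
Then |L| = ℏ√(4·5) = 2√5 ℏ.

l = 4, |L| = 2√5 ℏ ≈ 4.472ℏ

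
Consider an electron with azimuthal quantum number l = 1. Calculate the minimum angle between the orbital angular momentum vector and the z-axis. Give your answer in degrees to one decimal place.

θ_min ≈ 45.0°

|L| = √(l(l+1)) ℏ = √2 ℏ.
The smallest angle corresponds to the largest L_z, i.e. m_l = l = 1, giving L_z = 1ℏ.
cos θ_min = 1/√2, so θ_min ≈ 45.0°.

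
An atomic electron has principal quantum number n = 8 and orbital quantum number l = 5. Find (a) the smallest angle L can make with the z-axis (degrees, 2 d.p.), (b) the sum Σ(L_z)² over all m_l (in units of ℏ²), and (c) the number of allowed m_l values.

cos θ_min = 5/√30, so θ_min ≈ 24.09°.
Σ m_l² = 110, so Σ(L_z)² = 110 ℏ².
There are 2l+1 = 11 values of m_l.

θ_min ≈ 24.09°; Σ(L_z)² = 110 ℏ²; 11 values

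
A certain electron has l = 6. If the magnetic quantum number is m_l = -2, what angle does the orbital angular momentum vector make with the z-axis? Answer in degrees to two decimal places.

|L|² = l(l+1)ℏ² = 42ℏ², so |L| = √42 ℏ.
L_z = m_l ℏ = −2ℏ.
cos θ = L_z/|L| = -2/√42, so θ ≈ 107.98°.

θ ≈ 107.98°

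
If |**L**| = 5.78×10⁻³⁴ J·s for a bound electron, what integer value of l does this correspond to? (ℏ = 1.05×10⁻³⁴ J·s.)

l = 5

In units of ℏ, |L| ≈ 5.505.
l(l+1) ≈ 5.505² ≈ 30.30, so l = 5.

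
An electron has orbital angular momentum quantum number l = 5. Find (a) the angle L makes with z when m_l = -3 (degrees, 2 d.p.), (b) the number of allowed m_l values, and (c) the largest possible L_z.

θ(m_l=-3) ≈ 123.21°; 11 values; L_z,max = 5ℏ

For m_l = -3: cos θ = -3/√30, θ ≈ 123.21°.
There are 2l+1 = 11 values of m_l.
L_z,max = lℏ = 5ℏ.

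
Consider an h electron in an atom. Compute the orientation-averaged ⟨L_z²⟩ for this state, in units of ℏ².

For an h orbital, l = 5.
m_l runs from −5 to 5, i.e. {-5, -4, -3, -2, -1, 0, 1, 2, 3, 4, 5}.
⟨L_z²⟩ = ℏ²·l(l+1)/3 = 10ℏ².

⟨L_z²⟩ = 10 ℏ²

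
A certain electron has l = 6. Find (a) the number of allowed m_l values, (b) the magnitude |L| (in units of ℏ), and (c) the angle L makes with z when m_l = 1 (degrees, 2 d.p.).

There are 2l+1 = 13 values of m_l.
|L| = ℏ√(6·7) = √42 ℏ ≈ 6.481ℏ.
For m_l = 1: cos θ = 1/√42, θ ≈ 81.12°.

13 values; |L| = √42 ℏ ≈ 6.481ℏ; θ(m_l=1) ≈ 81.12°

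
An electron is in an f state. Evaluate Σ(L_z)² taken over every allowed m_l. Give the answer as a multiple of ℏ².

An f state has l = 3.
The allowed m_l values are -3, -2, -1, 0, 1, 2, 3.
Σ m_l² = l(l+1)(2l+1)/3 = 3·4·7/3 = 28.

Σ(L_z)² = 28 ℏ²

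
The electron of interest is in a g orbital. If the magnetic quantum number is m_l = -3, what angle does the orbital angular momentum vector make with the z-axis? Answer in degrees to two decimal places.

For a g orbital, l = 4.
|L| = ℏ√(l(l+1)) = 2√5 ℏ.
L_z = m_l ℏ = −3ℏ.
cos θ = L_z/|L| = -3/√20, so θ ≈ 132.13°.

θ ≈ 132.13°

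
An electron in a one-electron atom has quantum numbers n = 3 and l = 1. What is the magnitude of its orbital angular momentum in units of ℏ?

|L| = ℏ√(l(l+1)) = ℏ√(1·2) = √2 ℏ

|L| = √2 ℏ ≈ 1.414ℏ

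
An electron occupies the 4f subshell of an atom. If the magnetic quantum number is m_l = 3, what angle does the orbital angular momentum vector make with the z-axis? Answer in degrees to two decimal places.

θ ≈ 30.00°

For 4f, l = 3.
|L| = √(l(l+1)) ℏ = 2√3 ℏ.
L_z = m_l ℏ = 3ℏ.
cos θ = L_z/|L| = 3/√12, so θ ≈ 30.00°.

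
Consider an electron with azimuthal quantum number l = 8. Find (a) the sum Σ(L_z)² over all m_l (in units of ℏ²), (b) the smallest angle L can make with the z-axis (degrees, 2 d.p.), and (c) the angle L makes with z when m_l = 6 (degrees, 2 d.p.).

Σ(L_z)² = 408 ℏ²; θ_min ≈ 19.47°; θ(m_l=6) ≈ 45.00°

Σ m_l² = 408, so Σ(L_z)² = 408 ℏ².
cos θ_min = 8/√72, so θ_min ≈ 19.47°.
For m_l = 6: cos θ = 6/√72, θ ≈ 45.00°.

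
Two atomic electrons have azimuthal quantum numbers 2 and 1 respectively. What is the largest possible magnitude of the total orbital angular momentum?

Angular momentum addition gives L = |l₁ − l₂|, …, l₁ + l₂.
L ∈ {1, 2, 3}.
The largest magnitude corresponds to L = 3: |L_tot| = ℏ√(3·4) = 2√3 ℏ.

|L_tot|_max = 2√3 ℏ ≈ 3.464ℏ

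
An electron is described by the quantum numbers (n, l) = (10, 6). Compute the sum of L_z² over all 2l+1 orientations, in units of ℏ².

m_l runs from −6 to 6, i.e. {-6, -5, -4, -3, -2, -1, 0, 1, 2, 3, 4, 5, 6}.
Σ m_l² = 2·(1 + 4 + 9 + 16 + 25 + 36) = 182.

Σ(L_z)² = 182 ℏ²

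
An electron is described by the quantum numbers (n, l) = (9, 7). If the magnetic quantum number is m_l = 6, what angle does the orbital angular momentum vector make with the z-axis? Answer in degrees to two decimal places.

θ ≈ 36.70°

|L| = ℏ√(l(l+1)) = 2√14 ℏ.
L_z = m_l ℏ = 6ℏ.
cos θ = L_z/|L| = 6/√56, so θ ≈ 36.70°.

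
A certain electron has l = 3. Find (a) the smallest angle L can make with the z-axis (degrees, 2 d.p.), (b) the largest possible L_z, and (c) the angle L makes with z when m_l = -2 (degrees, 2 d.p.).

θ_min ≈ 30.00°; L_z,max = 3ℏ; θ(m_l=-2) ≈ 125.26°

cos θ_min = 3/√12, so θ_min ≈ 30.00°.
L_z,max = lℏ = 3ℏ.
For m_l = -2: cos θ = -2/√12, θ ≈ 125.26°.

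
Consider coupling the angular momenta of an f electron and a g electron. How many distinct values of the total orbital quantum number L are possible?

L runs from |3 − 4| = 1 to 3 + 4 = 7.
So L can be 1, 2, 3, 4, 5, 6, 7.
That is 7 values.

7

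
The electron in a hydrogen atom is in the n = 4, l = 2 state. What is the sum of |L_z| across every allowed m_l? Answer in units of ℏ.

The allowed m_l values are -2, -1, 0, 1, 2.
Σ|m_l| = 2(1+2+…+2) = 6.

Σ|L_z| = 6 ℏ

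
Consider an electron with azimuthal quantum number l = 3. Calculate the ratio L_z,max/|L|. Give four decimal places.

|L| = 2√3 ℏ ≈ 3.4641ℏ, while L_z,max = lℏ = 3ℏ.
L_z,max/|L| = 3/√12 = 0.8660.

L_z,max/|L| = 0.8660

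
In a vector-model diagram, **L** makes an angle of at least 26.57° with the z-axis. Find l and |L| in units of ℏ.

l = 4, |L| = 2√5 ℏ ≈ 4.472ℏ

cos²θ_min = l/(l+1) = 0.7999.
Thus l = 0.7999/(1 − 0.7999) ≈ 4.
Then |L| = ℏ√(4·5) = 2√5 ℏ.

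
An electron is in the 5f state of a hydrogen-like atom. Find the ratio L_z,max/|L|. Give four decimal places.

5f means n = 5, l = 3.
|L| = 2√3 ℏ ≈ 3.4641ℏ, while L_z,max = lℏ = 3ℏ.
L_z,max/|L| = 3/√12 = 0.8660.

L_z,max/|L| = 0.8660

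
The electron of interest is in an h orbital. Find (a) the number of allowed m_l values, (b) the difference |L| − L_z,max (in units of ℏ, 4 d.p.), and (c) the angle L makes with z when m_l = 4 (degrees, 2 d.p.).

An h state has l = 5.
There are 2l+1 = 11 values of m_l.
|L| − L_z,max = (√30 − 5)ℏ ≈ 0.4772ℏ.
For m_l = 4: cos θ = 4/√30, θ ≈ 43.09°.

11 values; |L|−L_z,max ≈ 0.4772ℏ; θ(m_l=4) ≈ 43.09°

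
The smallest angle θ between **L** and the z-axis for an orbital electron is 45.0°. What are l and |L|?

cos θ_min = l/√(l(l+1)) = √(l/(l+1)), so l/(l+1) = cos²(45.0°) = 0.5000.
l = cos²θ/sin²θ ≈ 1.
Then |L| = ℏ√(1·2) = √2 ℏ.

l = 1, |L| = √2 ℏ ≈ 1.414ℏ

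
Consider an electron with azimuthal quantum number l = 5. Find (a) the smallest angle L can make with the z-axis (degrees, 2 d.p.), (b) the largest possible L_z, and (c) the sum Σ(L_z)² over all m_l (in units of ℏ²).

cos θ_min = 5/√30, so θ_min ≈ 24.09°.
L_z,max = lℏ = 5ℏ.
Σ m_l² = 110, so Σ(L_z)² = 110 ℏ².

θ_min ≈ 24.09°; L_z,max = 5ℏ; Σ(L_z)² = 110 ℏ²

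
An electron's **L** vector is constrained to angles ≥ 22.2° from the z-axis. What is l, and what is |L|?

l = 6, |L| = √42 ℏ ≈ 6.481ℏ

cos²θ_min = l/(l+1) = 0.8572.
Thus l = 0.8572/(1 − 0.8572) ≈ 6.
Then |L| = ℏ√(6·7) = √42 ℏ.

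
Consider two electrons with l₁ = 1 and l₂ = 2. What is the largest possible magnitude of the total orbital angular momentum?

The total orbital quantum number L ranges from |l₁ − l₂| to l₁ + l₂ in integer steps.
So L can be 1, 2, 3.
The largest magnitude corresponds to L = 3: |L_tot| = ℏ√(3·4) = 2√3 ℏ.

|L_tot|_max = 2√3 ℏ ≈ 3.464ℏ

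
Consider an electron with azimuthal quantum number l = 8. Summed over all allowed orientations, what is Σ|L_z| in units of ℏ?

Σ|L_z| = 72 ℏ

m_l runs from −8 to 8, i.e. {-8, -7, -6, -5, -4, -3, -2, -1, 0, 1, 2, 3, 4, 5, 6, 7, 8}.
Σ|m_l| = 2(1+2+…+8) = 72.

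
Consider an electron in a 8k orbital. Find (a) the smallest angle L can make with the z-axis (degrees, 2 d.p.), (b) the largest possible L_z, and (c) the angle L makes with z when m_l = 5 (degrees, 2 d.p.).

8k means n = 8, l = 7.
cos θ_min = 7/√56, so θ_min ≈ 20.70°.
L_z,max = lℏ = 7ℏ.
For m_l = 5: cos θ = 5/√56, θ ≈ 48.08°.

θ_min ≈ 20.70°; L_z,max = 7ℏ; θ(m_l=5) ≈ 48.08°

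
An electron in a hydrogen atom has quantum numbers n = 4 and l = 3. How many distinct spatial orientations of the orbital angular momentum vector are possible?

7

The number of m_l values is 2l + 1 = 2·3 + 1 = 7.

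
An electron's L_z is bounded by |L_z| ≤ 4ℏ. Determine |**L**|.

L_z,max = lℏ, so l = 4.
|L| = √(l(l+1)) ℏ = 2√5 ℏ.

|L| = 2√5 ℏ ≈ 4.472ℏ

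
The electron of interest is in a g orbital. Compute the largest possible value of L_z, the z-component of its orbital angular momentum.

G corresponds to l = 4.
L_z = m_l ℏ with m_l ∈ {−4, …, 4}; the maximum is m_l = 4.

L_z,max = 4ℏ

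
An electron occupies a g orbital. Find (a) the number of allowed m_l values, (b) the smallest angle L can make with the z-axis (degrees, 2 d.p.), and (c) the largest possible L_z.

9 values; θ_min ≈ 26.57°; L_z,max = 4ℏ

G corresponds to l = 4.
There are 2l+1 = 9 values of m_l.
cos θ_min = 4/√20, so θ_min ≈ 26.57°.
L_z,max = lℏ = 4ℏ.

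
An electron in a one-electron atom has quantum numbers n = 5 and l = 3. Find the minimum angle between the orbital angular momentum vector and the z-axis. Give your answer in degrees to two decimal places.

|L|² = l(l+1)ℏ² = 12ℏ², so |L| = 2√3 ℏ.
The smallest angle corresponds to the largest L_z, i.e. m_l = l = 3, giving L_z = 3ℏ.
cos θ_min = 3/√12, so θ_min ≈ 30.00°.

θ_min ≈ 30.00°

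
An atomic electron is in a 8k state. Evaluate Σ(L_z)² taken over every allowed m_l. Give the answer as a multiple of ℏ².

8k means n = 8, l = 7.
m_l ∈ {-7, -6, -5, -4, -3, -2, -1, 0, 1, 2, 3, 4, 5, 6, 7}.
Summing m² from −7 to 7: Σ m_l² = 280.

Σ(L_z)² = 280 ℏ²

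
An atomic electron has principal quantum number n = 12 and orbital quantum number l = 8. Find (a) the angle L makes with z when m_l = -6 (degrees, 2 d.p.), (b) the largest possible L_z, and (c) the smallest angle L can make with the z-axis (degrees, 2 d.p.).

For m_l = -6: cos θ = -6/√72, θ ≈ 135.00°.
L_z,max = lℏ = 8ℏ.
cos θ_min = 8/√72, so θ_min ≈ 19.47°.

θ(m_l=-6) ≈ 135.00°; L_z,max = 8ℏ; θ_min ≈ 19.47°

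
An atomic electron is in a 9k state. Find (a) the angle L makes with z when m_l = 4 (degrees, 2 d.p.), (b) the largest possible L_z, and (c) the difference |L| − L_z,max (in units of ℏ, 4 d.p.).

θ(m_l=4) ≈ 57.69°; L_z,max = 7ℏ; |L|−L_z,max ≈ 0.4833ℏ

The 9k subshell has l = 7.
For m_l = 4: cos θ = 4/√56, θ ≈ 57.69°.
L_z,max = lℏ = 7ℏ.
|L| − L_z,max = (2√14 − 7)ℏ ≈ 0.4833ℏ.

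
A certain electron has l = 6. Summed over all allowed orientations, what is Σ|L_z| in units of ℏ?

m_l runs from −6 to 6, i.e. {-6, -5, -4, -3, -2, -1, 0, 1, 2, 3, 4, 5, 6}.
Σ|m_l| = 2(1+2+…+6) = 42.

Σ|L_z| = 42 ℏ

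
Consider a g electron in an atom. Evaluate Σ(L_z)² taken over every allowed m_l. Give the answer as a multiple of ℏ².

G corresponds to l = 4.
m_l runs from −4 to 4, i.e. {-4, -3, -2, -1, 0, 1, 2, 3, 4}.
Summing m² from −4 to 4: Σ m_l² = 60.

Σ(L_z)² = 60 ℏ²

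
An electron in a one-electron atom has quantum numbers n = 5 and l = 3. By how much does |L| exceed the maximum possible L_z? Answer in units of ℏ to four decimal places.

|L| = 2√3 ℏ ≈ 3.4641ℏ, while L_z,max = lℏ = 3ℏ.
The difference is (2√3 − 3)ℏ ≈ 0.4641ℏ.

|L| − L_z,max ≈ 0.4641ℏ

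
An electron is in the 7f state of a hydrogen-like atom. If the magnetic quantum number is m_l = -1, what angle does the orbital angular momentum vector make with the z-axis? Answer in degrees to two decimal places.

7f means n = 7, l = 3.
|L| = ℏ√(l(l+1)) = 2√3 ℏ.
L_z = m_l ℏ = −1ℏ.
cos θ = L_z/|L| = -1/√12, so θ ≈ 106.78°.

θ ≈ 106.78°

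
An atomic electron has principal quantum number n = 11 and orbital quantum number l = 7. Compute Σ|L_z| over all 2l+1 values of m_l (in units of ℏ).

Σ|L_z| = 56 ℏ

m_l ∈ {-7, -6, -5, -4, -3, -2, -1, 0, 1, 2, 3, 4, 5, 6, 7}.
Σ|m_l| = 2(1+2+…+7) = 56.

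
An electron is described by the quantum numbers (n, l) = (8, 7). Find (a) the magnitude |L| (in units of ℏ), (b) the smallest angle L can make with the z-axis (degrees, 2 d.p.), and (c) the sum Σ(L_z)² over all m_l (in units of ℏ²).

|L| = 2√14 ℏ ≈ 7.483ℏ; θ_min ≈ 20.70°; Σ(L_z)² = 280 ℏ²

|L| = ℏ√(7·8) = 2√14 ℏ ≈ 7.483ℏ.
cos θ_min = 7/√56, so θ_min ≈ 20.70°.
Σ m_l² = 280, so Σ(L_z)² = 280 ℏ².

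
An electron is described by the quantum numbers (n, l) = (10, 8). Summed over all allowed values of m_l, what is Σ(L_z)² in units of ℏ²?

Σ(L_z)² = 408 ℏ²

m_l runs from −8 to 8, i.e. {-8, -7, -6, -5, -4, -3, -2, -1, 0, 1, 2, 3, 4, 5, 6, 7, 8}.
Σ m_l² = 2·(1 + 4 + 9 + 16 + 25 + 36 + 49 + 64) = 408.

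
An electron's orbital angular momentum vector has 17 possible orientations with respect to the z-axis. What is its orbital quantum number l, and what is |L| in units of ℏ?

l = 8, |L| = 6√2 ℏ ≈ 8.485ℏ

2l + 1 = 17 ⇒ l = 8.
Then |L| = √(l(l+1)) ℏ = 6√2 ℏ.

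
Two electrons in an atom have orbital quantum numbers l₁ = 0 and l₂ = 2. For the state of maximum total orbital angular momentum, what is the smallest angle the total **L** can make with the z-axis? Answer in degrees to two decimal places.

The total orbital quantum number L ranges from |l₁ − l₂| to l₁ + l₂ in integer steps.
L ∈ {2}.
The maximum is L = 2, with |L_tot| = ℏ√(2·3) = √6 ℏ.
The minimum angle with z is arccos(2/√6) ≈ 35.26°.

θ_min ≈ 35.26°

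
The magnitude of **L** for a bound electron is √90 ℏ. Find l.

Since |L|² = l(l+1)ℏ², l(l+1) = 90.
Solving: l = 9.

l = 9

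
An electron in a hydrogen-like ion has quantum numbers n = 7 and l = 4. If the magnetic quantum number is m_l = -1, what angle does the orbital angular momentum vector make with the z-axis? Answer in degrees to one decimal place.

|L| = √(l(l+1)) ℏ = 2√5 ℏ.
L_z = m_l ℏ = −1ℏ.
cos θ = L_z/|L| = -1/√20, so θ ≈ 102.9°.

θ ≈ 102.9°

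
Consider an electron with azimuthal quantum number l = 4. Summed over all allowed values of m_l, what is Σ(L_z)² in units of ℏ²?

Σ(L_z)² = 60 ℏ²

m_l runs from −4 to 4, i.e. {-4, -3, -2, -1, 0, 1, 2, 3, 4}.
Σ m_l² = 2·(1 + 4 + 9 + 16) = 60.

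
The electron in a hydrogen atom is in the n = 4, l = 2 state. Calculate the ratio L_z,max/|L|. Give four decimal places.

L_z,max/|L| = 0.8165

|L| = √6 ℏ ≈ 2.4495ℏ, while L_z,max = lℏ = 2ℏ.
L_z,max/|L| = 2/√6 = 0.8165.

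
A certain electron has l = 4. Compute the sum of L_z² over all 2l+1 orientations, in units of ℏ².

The allowed m_l values are -4, -3, -2, -1, 0, 1, 2, 3, 4.
Σ m_l² = l(l+1)(2l+1)/3 = 4·5·9/3 = 60.

Σ(L_z)² = 60 ℏ²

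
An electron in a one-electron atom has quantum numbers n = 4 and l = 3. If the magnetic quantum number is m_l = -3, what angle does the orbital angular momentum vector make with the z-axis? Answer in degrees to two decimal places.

|L| = ℏ√(l(l+1)) = 2√3 ℏ.
L_z = m_l ℏ = −3ℏ.
cos θ = L_z/|L| = -3/√12, so θ ≈ 150.00°.

θ ≈ 150.00°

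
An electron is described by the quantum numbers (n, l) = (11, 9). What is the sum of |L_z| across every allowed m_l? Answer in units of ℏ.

Σ|L_z| = 90 ℏ

m_l runs from −9 to 9, i.e. {-9, -8, -7, -6, -5, -4, -3, -2, -1, 0, 1, 2, 3, 4, 5, 6, 7, 8, 9}.
Σ|m_l| = 2(1+2+…+9) = 90.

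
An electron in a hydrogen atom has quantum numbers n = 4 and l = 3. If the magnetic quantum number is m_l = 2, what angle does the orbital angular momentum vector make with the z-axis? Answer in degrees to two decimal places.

θ ≈ 54.74°

|L|² = l(l+1)ℏ² = 12ℏ², so |L| = 2√3 ℏ.
L_z = m_l ℏ = 2ℏ.
cos θ = L_z/|L| = 2/√12, so θ ≈ 54.74°.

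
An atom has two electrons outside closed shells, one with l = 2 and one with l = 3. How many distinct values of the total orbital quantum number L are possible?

Angular momentum addition gives L = |l₁ − l₂|, …, l₁ + l₂.
Allowed values: L = 1, 2, 3, 4, 5.
That is 5 values.

5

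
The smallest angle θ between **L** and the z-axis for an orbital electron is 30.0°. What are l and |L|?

cos θ_min = l/√(l(l+1)) = √(l/(l+1)), so l/(l+1) = cos²(30.0°) = 0.7500.
Solving: l = 3.
Then |L| = ℏ√(3·4) = 2√3 ℏ.

l = 3, |L| = 2√3 ℏ ≈ 3.464ℏ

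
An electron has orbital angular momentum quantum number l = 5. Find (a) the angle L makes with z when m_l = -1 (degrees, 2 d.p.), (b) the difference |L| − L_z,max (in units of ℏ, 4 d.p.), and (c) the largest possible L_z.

θ(m_l=-1) ≈ 100.52°; |L|−L_z,max ≈ 0.4772ℏ; L_z,max = 5ℏ

For m_l = -1: cos θ = -1/√30, θ ≈ 100.52°.
|L| − L_z,max = (√30 − 5)ℏ ≈ 0.4772ℏ.
L_z,max = lℏ = 5ℏ.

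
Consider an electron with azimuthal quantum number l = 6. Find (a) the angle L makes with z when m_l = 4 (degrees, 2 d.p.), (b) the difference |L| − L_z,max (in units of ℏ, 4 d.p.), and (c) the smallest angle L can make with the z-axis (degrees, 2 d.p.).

For m_l = 4: cos θ = 4/√42, θ ≈ 51.89°.
|L| − L_z,max = (√42 − 6)ℏ ≈ 0.4807ℏ.
cos θ_min = 6/√42, so θ_min ≈ 22.21°.

θ(m_l=4) ≈ 51.89°; |L|−L_z,max ≈ 0.4807ℏ; θ_min ≈ 22.21°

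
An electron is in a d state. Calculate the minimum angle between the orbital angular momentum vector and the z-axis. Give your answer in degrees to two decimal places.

θ_min ≈ 35.26°

For a d orbital, l = 2.
|L| = √(l(l+1)) ℏ = √6 ℏ.
The smallest angle corresponds to the largest L_z, i.e. m_l = l = 2, giving L_z = 2ℏ.
cos θ_min = 2/√6, so θ_min ≈ 35.26°.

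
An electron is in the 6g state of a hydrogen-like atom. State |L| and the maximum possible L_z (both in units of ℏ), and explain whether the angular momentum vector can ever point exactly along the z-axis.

No: L_z,max = 4ℏ < |L| = 2√5 ℏ ≈ 4.472ℏ

For 6g, l = 4.
|L| = 2√5 ℏ ≈ 4.4721ℏ, while L_z,max = lℏ = 4ℏ.
Since |L| > L_z,max, the vector can never point exactly along z; the closest it comes is θ_min = arccos(4/√20) ≈ 26.6°.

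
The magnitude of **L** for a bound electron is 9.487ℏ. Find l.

l = 9

Since |L|² = l(l+1)ℏ², l(l+1) = 90.
Solving: l = 9.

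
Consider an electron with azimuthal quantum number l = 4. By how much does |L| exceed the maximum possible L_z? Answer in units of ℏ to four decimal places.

|L| = 2√5 ℏ ≈ 4.4721ℏ, while L_z,max = lℏ = 4ℏ.
The difference is (2√5 − 4)ℏ ≈ 0.4721ℏ.

|L| − L_z,max ≈ 0.4721ℏ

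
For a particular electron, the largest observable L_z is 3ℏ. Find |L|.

Since max m_l = l, l = 3.
|L| = √(l(l+1)) ℏ = 2√3 ℏ.

|L| = 2√3 ℏ ≈ 3.464ℏ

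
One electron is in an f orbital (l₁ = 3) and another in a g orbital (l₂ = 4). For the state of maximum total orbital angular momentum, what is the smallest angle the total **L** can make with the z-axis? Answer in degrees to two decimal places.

By the triangle rule, |l₁ − l₂| ≤ L ≤ l₁ + l₂.
Allowed values: L = 1, 2, 3, 4, 5, 6, 7.
The maximum is L = 7, with |L_tot| = ℏ√(7·8) = 2√14 ℏ.
The minimum angle with z is arccos(7/√56) ≈ 20.70°.

θ_min ≈ 20.70°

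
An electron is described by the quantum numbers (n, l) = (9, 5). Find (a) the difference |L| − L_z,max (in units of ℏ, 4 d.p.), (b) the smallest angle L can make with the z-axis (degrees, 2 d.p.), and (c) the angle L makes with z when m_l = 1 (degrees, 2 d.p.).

|L| − L_z,max = (√30 − 5)ℏ ≈ 0.4772ℏ.
cos θ_min = 5/√30, so θ_min ≈ 24.09°.
For m_l = 1: cos θ = 1/√30, θ ≈ 79.48°.

|L|−L_z,max ≈ 0.4772ℏ; θ_min ≈ 24.09°; θ(m_l=1) ≈ 79.48°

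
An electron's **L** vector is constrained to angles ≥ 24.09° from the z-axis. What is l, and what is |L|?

l = 5, |L| = √30 ℏ ≈ 5.477ℏ

cos θ_min = l/√(l(l+1)) = √(l/(l+1)), so l/(l+1) = cos²(24.09°) = 0.8334.
Thus l = 0.8334/(1 − 0.8334) ≈ 5.
Then |L| = ℏ√(5·6) = √30 ℏ.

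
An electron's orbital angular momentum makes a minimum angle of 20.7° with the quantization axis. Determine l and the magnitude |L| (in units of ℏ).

l = 7, |L| = 2√14 ℏ ≈ 7.483ℏ

cos²θ_min = l/(l+1) = 0.8751.
Solving: l = 7.
Then |L| = ℏ√(7·8) = 2√14 ℏ.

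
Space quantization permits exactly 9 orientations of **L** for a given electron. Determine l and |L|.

l = 4, |L| = 2√5 ℏ ≈ 4.472ℏ

2l + 1 = 9 ⇒ l = 4.
Then |L| = √(l(l+1)) ℏ = 2√5 ℏ.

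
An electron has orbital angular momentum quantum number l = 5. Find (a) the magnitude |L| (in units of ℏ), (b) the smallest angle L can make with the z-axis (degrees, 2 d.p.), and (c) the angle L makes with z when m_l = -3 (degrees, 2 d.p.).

|L| = ℏ√(5·6) = √30 ℏ ≈ 5.477ℏ.
cos θ_min = 5/√30, so θ_min ≈ 24.09°.
For m_l = -3: cos θ = -3/√30, θ ≈ 123.21°.

|L| = √30 ℏ ≈ 5.477ℏ; θ_min ≈ 24.09°; θ(m_l=-3) ≈ 123.21°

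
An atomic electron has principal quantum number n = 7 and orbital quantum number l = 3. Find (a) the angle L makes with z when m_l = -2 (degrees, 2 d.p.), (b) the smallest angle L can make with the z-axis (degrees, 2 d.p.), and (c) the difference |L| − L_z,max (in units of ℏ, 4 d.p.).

For m_l = -2: cos θ = -2/√12, θ ≈ 125.26°.
cos θ_min = 3/√12, so θ_min ≈ 30.00°.
|L| − L_z,max = (2√3 − 3)ℏ ≈ 0.4641ℏ.

θ(m_l=-2) ≈ 125.26°; θ_min ≈ 30.00°; |L|−L_z,max ≈ 0.4641ℏ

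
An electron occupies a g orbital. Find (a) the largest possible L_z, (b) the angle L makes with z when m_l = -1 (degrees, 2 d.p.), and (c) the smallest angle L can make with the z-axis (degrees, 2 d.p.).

For a g orbital, l = 4.
L_z,max = lℏ = 4ℏ.
For m_l = -1: cos θ = -1/√20, θ ≈ 102.92°.
cos θ_min = 4/√20, so θ_min ≈ 26.57°.

L_z,max = 4ℏ; θ(m_l=-1) ≈ 102.92°; θ_min ≈ 26.57°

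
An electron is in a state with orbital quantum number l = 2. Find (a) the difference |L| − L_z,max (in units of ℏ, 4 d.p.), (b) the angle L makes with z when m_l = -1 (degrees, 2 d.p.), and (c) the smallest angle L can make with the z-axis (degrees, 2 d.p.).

|L|−L_z,max ≈ 0.4495ℏ; θ(m_l=-1) ≈ 114.09°; θ_min ≈ 35.26°

|L| − L_z,max = (√6 − 2)ℏ ≈ 0.4495ℏ.
For m_l = -1: cos θ = -1/√6, θ ≈ 114.09°.
cos θ_min = 2/√6, so θ_min ≈ 35.26°.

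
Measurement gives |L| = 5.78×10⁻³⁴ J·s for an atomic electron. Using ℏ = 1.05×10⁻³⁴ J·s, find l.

l = 5

Dividing by ℏ: |L|/ℏ ≈ 5.505.
(|L|/ℏ)² = l(l+1) ≈ 30.30 ⇒ l = 5.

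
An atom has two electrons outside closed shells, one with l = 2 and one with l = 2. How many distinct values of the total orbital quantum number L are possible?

L runs from |2 − 2| = 0 to 2 + 2 = 4.
Allowed values: L = 0, 1, 2, 3, 4.
That is 5 values.

5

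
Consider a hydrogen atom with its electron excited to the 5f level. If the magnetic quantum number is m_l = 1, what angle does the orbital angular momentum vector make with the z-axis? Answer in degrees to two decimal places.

θ ≈ 73.22°

The 5f level has l = 3.
|L| = ℏ√(l(l+1)) = 2√3 ℏ.
L_z = m_l ℏ = 1ℏ.
cos θ = L_z/|L| = 1/√12, so θ ≈ 73.22°.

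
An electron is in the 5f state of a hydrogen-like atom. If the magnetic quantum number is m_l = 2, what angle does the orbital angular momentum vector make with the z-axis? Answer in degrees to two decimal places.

The 5f subshell has l = 3.
|L| = ℏ√(l(l+1)) = 2√3 ℏ.
L_z = m_l ℏ = 2ℏ.
cos θ = L_z/|L| = 2/√12, so θ ≈ 54.74°.

θ ≈ 54.74°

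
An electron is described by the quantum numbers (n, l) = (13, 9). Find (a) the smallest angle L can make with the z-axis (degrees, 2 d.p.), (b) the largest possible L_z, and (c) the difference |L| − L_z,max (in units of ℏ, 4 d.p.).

θ_min ≈ 18.43°; L_z,max = 9ℏ; |L|−L_z,max ≈ 0.4868ℏ

cos θ_min = 9/√90, so θ_min ≈ 18.43°.
L_z,max = lℏ = 9ℏ.
|L| − L_z,max = (3√10 − 9)ℏ ≈ 0.4868ℏ.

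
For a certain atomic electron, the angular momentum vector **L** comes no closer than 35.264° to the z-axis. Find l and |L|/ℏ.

l = 2, |L| = √6 ℏ ≈ 2.449ℏ

cos²θ_min = l/(l+1) = 0.6667.
l = cos²θ/sin²θ ≈ 2.
Then |L| = ℏ√(2·3) = √6 ℏ.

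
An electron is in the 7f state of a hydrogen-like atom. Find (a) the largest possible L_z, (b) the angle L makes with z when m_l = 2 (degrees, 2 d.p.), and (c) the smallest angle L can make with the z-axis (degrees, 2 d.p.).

L_z,max = 3ℏ; θ(m_l=2) ≈ 54.74°; θ_min ≈ 30.00°

7f means n = 7, l = 3.
L_z,max = lℏ = 3ℏ.
For m_l = 2: cos θ = 2/√12, θ ≈ 54.74°.
cos θ_min = 3/√12, so θ_min ≈ 30.00°.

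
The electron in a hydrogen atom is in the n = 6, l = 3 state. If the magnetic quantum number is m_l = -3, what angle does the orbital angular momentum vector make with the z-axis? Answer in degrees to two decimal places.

|L|² = l(l+1)ℏ² = 12ℏ², so |L| = 2√3 ℏ.
L_z = m_l ℏ = −3ℏ.
cos θ = L_z/|L| = -3/√12, so θ ≈ 150.00°.

θ ≈ 150.00°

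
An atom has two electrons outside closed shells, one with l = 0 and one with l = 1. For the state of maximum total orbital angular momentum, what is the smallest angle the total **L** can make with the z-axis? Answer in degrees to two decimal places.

The total orbital quantum number L ranges from |l₁ − l₂| to l₁ + l₂ in integer steps.
L ∈ {1}.
The maximum is L = 1, with |L_tot| = ℏ√(1·2) = √2 ℏ.
The minimum angle with z is arccos(1/√2) ≈ 45.00°.

θ_min ≈ 45.00°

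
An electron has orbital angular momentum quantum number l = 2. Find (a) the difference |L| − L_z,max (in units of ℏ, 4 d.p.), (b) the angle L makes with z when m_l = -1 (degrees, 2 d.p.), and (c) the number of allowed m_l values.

|L|−L_z,max ≈ 0.4495ℏ; θ(m_l=-1) ≈ 114.09°; 5 values

|L| − L_z,max = (√6 − 2)ℏ ≈ 0.4495ℏ.
For m_l = -1: cos θ = -1/√6, θ ≈ 114.09°.
There are 2l+1 = 5 values of m_l.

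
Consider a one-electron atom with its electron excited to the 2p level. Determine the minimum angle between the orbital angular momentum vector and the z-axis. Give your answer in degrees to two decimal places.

θ_min ≈ 45.00°

The 2p level has l = 1.
|L| = √(l(l+1)) ℏ = √2 ℏ.
The smallest angle corresponds to the largest L_z, i.e. m_l = l = 1, giving L_z = 1ℏ.
cos θ_min = 1/√2, so θ_min ≈ 45.00°.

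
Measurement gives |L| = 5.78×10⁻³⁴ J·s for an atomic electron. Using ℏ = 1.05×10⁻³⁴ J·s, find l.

In units of ℏ, |L| ≈ 5.505.
l(l+1) ≈ 5.505² ≈ 30.30, so l = 5.

l = 5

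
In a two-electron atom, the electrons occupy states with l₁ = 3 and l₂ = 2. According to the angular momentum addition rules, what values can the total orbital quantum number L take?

L runs from |3 − 2| = 1 to 3 + 2 = 5.
L ∈ {1, 2, 3, 4, 5}.

L = 1, 2, 3, 4, 5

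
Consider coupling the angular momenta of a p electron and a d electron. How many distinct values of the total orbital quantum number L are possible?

3

The total orbital quantum number L ranges from |l₁ − l₂| to l₁ + l₂ in integer steps.
Allowed values: L = 1, 2, 3.
That is 3 values.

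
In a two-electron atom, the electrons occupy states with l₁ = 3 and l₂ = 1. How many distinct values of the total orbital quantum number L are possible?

3

L runs from |3 − 1| = 2 to 3 + 1 = 4.
So L can be 2, 3, 4.
That is 3 values.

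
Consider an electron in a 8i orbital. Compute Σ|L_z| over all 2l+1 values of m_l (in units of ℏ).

For 8i, l = 6.
m_l runs from −6 to 6, i.e. {-6, -5, -4, -3, -2, -1, 0, 1, 2, 3, 4, 5, 6}.
Σ|m_l| = 2(1+2+…+6) = 42.

Σ|L_z| = 42 ℏ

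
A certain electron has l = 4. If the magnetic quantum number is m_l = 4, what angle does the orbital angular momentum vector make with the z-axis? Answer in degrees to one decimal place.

|L|² = l(l+1)ℏ² = 20ℏ², so |L| = 2√5 ℏ.
L_z = m_l ℏ = 4ℏ.
cos θ = L_z/|L| = 4/√20, so θ ≈ 26.6°.

θ ≈ 26.6°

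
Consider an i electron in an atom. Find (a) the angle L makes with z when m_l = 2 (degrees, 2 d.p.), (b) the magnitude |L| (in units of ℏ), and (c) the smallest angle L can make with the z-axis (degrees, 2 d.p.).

An i state has l = 6.
For m_l = 2: cos θ = 2/√42, θ ≈ 72.02°.
|L| = ℏ√(6·7) = √42 ℏ ≈ 6.481ℏ.
cos θ_min = 6/√42, so θ_min ≈ 22.21°.

θ(m_l=2) ≈ 72.02°; |L| = √42 ℏ ≈ 6.481ℏ; θ_min ≈ 22.21°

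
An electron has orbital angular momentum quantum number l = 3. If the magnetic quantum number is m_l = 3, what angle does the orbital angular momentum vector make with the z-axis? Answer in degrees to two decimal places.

θ ≈ 30.00°

|L|² = l(l+1)ℏ² = 12ℏ², so |L| = 2√3 ℏ.
L_z = m_l ℏ = 3ℏ.
cos θ = L_z/|L| = 3/√12, so θ ≈ 30.00°.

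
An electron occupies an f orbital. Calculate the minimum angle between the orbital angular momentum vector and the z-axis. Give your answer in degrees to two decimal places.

θ_min ≈ 30.00°

An f state has l = 3.
|L|² = l(l+1)ℏ² = 12ℏ², so |L| = 2√3 ℏ.
The smallest angle corresponds to the largest L_z, i.e. m_l = l = 3, giving L_z = 3ℏ.
cos θ_min = 3/√12, so θ_min ≈ 30.00°.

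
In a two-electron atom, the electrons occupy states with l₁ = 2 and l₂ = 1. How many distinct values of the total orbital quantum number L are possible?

The total orbital quantum number L ranges from |l₁ − l₂| to l₁ + l₂ in integer steps.
L ∈ {1, 2, 3}.
That is 3 values.

3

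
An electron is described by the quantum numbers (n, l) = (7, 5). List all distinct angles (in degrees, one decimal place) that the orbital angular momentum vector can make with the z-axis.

|L|² = l(l+1)ℏ² = 30ℏ², so |L| = √30 ℏ.
cos θ = m_l/√30 for each m_l ∈ {-5, -4, -3, -2, -1, 0, 1, 2, 3, 4, 5}.

θ ∈ {24.1°, 43.1°, 56.8°, 68.6°, 79.5°, 90.0°, 100.5°, 111.4°, 123.2°, 136.9°, 155.9°}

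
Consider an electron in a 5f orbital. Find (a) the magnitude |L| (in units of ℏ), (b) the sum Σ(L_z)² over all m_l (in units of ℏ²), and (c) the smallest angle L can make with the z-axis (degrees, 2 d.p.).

|L| = 2√3 ℏ ≈ 3.464ℏ; Σ(L_z)² = 28 ℏ²; θ_min ≈ 30.00°

5f means n = 5, l = 3.
|L| = ℏ√(3·4) = 2√3 ℏ ≈ 3.464ℏ.
Σ m_l² = 28, so Σ(L_z)² = 28 ℏ².
cos θ_min = 3/√12, so θ_min ≈ 30.00°.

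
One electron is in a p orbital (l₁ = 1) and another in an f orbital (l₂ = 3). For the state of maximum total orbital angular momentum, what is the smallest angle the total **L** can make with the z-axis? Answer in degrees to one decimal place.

The total orbital quantum number L ranges from |l₁ − l₂| to l₁ + l₂ in integer steps.
So L can be 2, 3, 4.
The maximum is L = 4, with |L_tot| = ℏ√(4·5) = 2√5 ℏ.
The minimum angle with z is arccos(4/√20) ≈ 26.6°.

θ_min ≈ 26.6°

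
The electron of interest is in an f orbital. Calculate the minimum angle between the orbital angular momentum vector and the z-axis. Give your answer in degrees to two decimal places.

θ_min ≈ 30.00°

An f state has l = 3.
|L| = √(l(l+1)) ℏ = 2√3 ℏ.
The smallest angle corresponds to the largest L_z, i.e. m_l = l = 3, giving L_z = 3ℏ.
cos θ_min = 3/√12, so θ_min ≈ 30.00°.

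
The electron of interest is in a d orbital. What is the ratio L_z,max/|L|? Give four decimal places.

For a d orbital, l = 2.
|L| = √6 ℏ ≈ 2.4495ℏ, while L_z,max = lℏ = 2ℏ.
L_z,max/|L| = 2/√6 = 0.8165.

L_z,max/|L| = 0.8165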